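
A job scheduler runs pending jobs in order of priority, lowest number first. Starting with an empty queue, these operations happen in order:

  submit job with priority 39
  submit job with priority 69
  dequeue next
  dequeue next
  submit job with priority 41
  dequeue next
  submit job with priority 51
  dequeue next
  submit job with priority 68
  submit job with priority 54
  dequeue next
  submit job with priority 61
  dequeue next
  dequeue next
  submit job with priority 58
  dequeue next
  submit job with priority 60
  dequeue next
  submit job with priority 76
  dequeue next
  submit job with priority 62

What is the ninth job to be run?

insert 39 → {39}
insert 69 → {39, 69}
dequeue next → 39; now {69}
dequeue next → 69; now {}
insert 41 → {41}
dequeue next → 41; now {}
insert 51 → {51}
dequeue next → 51; now {}
insert 68 → {68}
insert 54 → {54, 68}
dequeue next → 54; now {68}
insert 61 → {61, 68}
dequeue next → 61; now {68}
dequeue next → 68; now {}
insert 58 → {58}
dequeue next → 58; now {}
insert 60 → {60}
dequeue next → 60; now {}
insert 76 → {76}
dequeue next → 76; now {}
insert 62 → {62}

60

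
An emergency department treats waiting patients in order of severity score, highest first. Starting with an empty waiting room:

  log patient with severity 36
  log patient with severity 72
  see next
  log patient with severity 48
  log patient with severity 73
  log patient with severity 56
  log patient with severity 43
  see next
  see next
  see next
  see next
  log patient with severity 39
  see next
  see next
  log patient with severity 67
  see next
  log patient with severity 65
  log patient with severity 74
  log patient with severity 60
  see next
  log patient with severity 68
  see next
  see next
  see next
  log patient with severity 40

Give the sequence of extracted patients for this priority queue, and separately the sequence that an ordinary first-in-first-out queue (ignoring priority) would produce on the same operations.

insert 36 → {36}
insert 72 → {72, 36}
see next → 72; now {36}
insert 48 → {48, 36}
insert 73 → {73, 48, 36}
insert 56 → {73, 56, 48, 36}
insert 43 → {73, 56, 48, 43, 36}
see next → 73; now {56, 48, 43, 36}
see next → 56; now {48, 43, 36}
see next → 48; now {43, 36}
see next → 43; now {36}
insert 39 → {39, 36}
see next → 39; now {36}
see next → 36; now {}
insert 67 → {67}
see next → 67; now {}
insert 65 → {65}
insert 74 → {74, 65}
insert 60 → {74, 65, 60}
see next → 74; now {65, 60}
insert 68 → {68, 65, 60}
see next → 68; now {65, 60}
see next → 65; now {60}
see next → 60; now {}
insert 40 → {40}

priority queue: 72 → 73 → 56 → 48 → 43 → 39 → 36 → 67 → 74 → 68 → 65 → 60; FIFO queue: [36, 72, 48, 73, 56, 43, 39, 67, 65, 74, 60, 68]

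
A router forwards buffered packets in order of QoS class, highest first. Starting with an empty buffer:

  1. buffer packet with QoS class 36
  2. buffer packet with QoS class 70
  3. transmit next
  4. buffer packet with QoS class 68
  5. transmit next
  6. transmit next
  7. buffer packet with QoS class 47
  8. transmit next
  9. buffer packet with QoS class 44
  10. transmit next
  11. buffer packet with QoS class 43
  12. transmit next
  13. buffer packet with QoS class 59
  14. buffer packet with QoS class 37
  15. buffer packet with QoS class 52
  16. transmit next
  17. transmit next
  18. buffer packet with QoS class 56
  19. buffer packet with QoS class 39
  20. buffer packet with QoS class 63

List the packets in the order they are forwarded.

70, 68, 36, 47, 44, 43, 59, 52

insert 36 → {36}
insert 70 → {70, 36}
transmit next → 70; now {36}
insert 68 → {68, 36}
transmit next → 68; now {36}
transmit next → 36; now {}
insert 47 → {47}
transmit next → 47; now {}
insert 44 → {44}
transmit next → 44; now {}
insert 43 → {43}
transmit next → 43; now {}
insert 59 → {59}
insert 37 → {59, 37}
insert 52 → {59, 52, 37}
transmit next → 59; now {52, 37}
transmit next → 52; now {37}
insert 56 → {56, 37}
insert 39 → {56, 39, 37}
insert 63 → {63, 56, 39, 37}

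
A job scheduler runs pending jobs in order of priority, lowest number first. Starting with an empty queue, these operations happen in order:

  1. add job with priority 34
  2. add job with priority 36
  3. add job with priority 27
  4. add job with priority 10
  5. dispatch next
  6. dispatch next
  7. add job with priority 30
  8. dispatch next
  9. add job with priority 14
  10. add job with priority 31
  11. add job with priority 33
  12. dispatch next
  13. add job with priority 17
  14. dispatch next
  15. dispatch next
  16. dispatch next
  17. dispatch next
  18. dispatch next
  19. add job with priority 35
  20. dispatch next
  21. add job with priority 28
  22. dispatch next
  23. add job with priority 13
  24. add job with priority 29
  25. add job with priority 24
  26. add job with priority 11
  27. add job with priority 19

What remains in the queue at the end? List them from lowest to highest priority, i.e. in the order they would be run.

insert 34 → {34}
insert 36 → {34, 36}
insert 27 → {27, 34, 36}
insert 10 → {10, 27, 34, 36}
dispatch next → 10; now {27, 34, 36}
dispatch next → 27; now {34, 36}
insert 30 → {30, 34, 36}
dispatch next → 30; now {34, 36}
insert 14 → {14, 34, 36}
insert 31 → {14, 31, 34, 36}
insert 33 → {14, 31, 33, 34, 36}
dispatch next → 14; now {31, 33, 34, 36}
insert 17 → {17, 31, 33, 34, 36}
dispatch next → 17; now {31, 33, 34, 36}
dispatch next → 31; now {33, 34, 36}
dispatch next → 33; now {34, 36}
dispatch next → 34; now {36}
dispatch next → 36; now {}
insert 35 → {35}
dispatch next → 35; now {}
insert 28 → {28}
dispatch next → 28; now {}
insert 13 → {13}
insert 29 → {13, 29}
insert 24 → {13, 24, 29}
insert 11 → {11, 13, 24, 29}
insert 19 → {11, 13, 19, 24, 29}

11, 13, 19, 24, 29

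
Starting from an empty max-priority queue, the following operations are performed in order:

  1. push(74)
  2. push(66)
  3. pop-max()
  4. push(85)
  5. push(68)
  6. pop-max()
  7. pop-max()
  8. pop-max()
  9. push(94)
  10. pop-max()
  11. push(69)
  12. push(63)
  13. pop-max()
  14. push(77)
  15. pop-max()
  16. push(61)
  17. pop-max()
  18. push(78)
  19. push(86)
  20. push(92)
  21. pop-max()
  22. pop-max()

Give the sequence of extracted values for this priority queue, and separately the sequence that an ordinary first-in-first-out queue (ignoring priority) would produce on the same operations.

insert 74 → {74}
insert 66 → {74, 66}
pop-max → 74; now {66}
insert 85 → {85, 66}
insert 68 → {85, 68, 66}
pop-max → 85; now {68, 66}
pop-max → 68; now {66}
pop-max → 66; now {}
insert 94 → {94}
pop-max → 94; now {}
insert 69 → {69}
insert 63 → {69, 63}
pop-max → 69; now {63}
insert 77 → {77, 63}
pop-max → 77; now {63}
insert 61 → {63, 61}
pop-max → 63; now {61}
insert 78 → {78, 61}
insert 86 → {86, 78, 61}
insert 92 → {92, 86, 78, 61}
pop-max → 92; now {86, 78, 61}
pop-max → 86; now {78, 61}

priority queue: 74, 85, 68, 66, 94, 69, 77, 63, 92, 86; FIFO queue: 74 → 66 → 85 → 68 → 94 → 69 → 63 → 77 → 61 → 78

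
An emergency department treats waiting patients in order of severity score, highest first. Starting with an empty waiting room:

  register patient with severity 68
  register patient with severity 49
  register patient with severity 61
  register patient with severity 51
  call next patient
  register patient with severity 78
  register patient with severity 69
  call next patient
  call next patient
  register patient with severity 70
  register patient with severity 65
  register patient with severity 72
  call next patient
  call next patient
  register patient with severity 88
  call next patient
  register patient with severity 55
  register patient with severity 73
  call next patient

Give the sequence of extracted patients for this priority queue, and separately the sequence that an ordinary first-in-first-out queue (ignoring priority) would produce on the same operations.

priority queue: 68, 78, 69, 72, 70, 88, 73; FIFO queue: 68 → 49 → 61 → 51 → 78 → 69 → 70

insert 68 → {68}
insert 49 → {68, 49}
insert 61 → {68, 61, 49}
insert 51 → {68, 61, 51, 49}
call next patient → 68; now {61, 51, 49}
insert 78 → {78, 61, 51, 49}
insert 69 → {78, 69, 61, 51, 49}
call next patient → 78; now {69, 61, 51, 49}
call next patient → 69; now {61, 51, 49}
insert 70 → {70, 61, 51, 49}
insert 65 → {70, 65, 61, 51, 49}
insert 72 → {72, 70, 65, 61, 51, 49}
call next patient → 72; now {70, 65, 61, 51, 49}
call next patient → 70; now {65, 61, 51, 49}
insert 88 → {88, 65, 61, 51, 49}
call next patient → 88; now {65, 61, 51, 49}
insert 55 → {65, 61, 55, 51, 49}
insert 73 → {73, 65, 61, 55, 51, 49}
call next patient → 73; now {65, 61, 55, 51, 49}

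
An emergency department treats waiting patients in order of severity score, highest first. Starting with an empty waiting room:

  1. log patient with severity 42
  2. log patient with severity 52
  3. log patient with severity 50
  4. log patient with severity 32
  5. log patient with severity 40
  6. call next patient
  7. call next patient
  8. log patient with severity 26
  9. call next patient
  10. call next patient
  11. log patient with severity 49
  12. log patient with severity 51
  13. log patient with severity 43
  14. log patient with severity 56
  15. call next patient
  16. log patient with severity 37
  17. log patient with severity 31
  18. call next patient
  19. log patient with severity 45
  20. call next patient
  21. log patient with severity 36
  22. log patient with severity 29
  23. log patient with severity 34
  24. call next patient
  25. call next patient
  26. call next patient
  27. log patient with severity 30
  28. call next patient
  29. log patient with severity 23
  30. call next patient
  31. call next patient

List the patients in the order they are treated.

insert 42 → {42}
insert 52 → {52, 42}
insert 50 → {52, 50, 42}
insert 32 → {52, 50, 42, 32}
insert 40 → {52, 50, 42, 40, 32}
call next patient → 52; now {50, 42, 40, 32}
call next patient → 50; now {42, 40, 32}
insert 26 → {42, 40, 32, 26}
call next patient → 42; now {40, 32, 26}
call next patient → 40; now {32, 26}
insert 49 → {49, 32, 26}
insert 51 → {51, 49, 32, 26}
insert 43 → {51, 49, 43, 32, 26}
insert 56 → {56, 51, 49, 43, 32, 26}
call next patient → 56; now {51, 49, 43, 32, 26}
insert 37 → {51, 49, 43, 37, 32, 26}
insert 31 → {51, 49, 43, 37, 32, 31, 26}
call next patient → 51; now {49, 43, 37, 32, 31, 26}
insert 45 → {49, 45, 43, 37, 32, 31, 26}
call next patient → 49; now {45, 43, 37, 32, 31, 26}
insert 36 → {45, 43, 37, 36, 32, 31, 26}
insert 29 → {45, 43, 37, 36, 32, 31, 29, 26}
insert 34 → {45, 43, 37, 36, 34, 32, 31, 29, 26}
call next patient → 45; now {43, 37, 36, 34, 32, 31, 29, 26}
call next patient → 43; now {37, 36, 34, 32, 31, 29, 26}
call next patient → 37; now {36, 34, 32, 31, 29, 26}
insert 30 → {36, 34, 32, 31, 30, 29, 26}
call next patient → 36; now {34, 32, 31, 30, 29, 26}
insert 23 → {34, 32, 31, 30, 29, 26, 23}
call next patient → 34; now {32, 31, 30, 29, 26, 23}
call next patient → 32; now {31, 30, 29, 26, 23}

52, 50, 42, 40, 56, 51, 49, 45, 43, 37, 36, 34, 32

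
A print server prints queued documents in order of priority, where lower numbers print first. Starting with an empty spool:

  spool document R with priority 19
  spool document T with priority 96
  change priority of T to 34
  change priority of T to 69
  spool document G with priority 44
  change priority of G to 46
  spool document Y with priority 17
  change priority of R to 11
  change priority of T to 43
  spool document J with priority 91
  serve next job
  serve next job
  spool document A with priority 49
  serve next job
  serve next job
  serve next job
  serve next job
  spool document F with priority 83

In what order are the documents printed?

add R (priority 19) → {R:19}
add T (priority 96) → {R:19, T:96}
update T to priority 34 → {R:19, T:34}
update T to priority 69 → {R:19, T:69}
add G (priority 44) → {R:19, G:44, T:69}
update G to priority 46 → {R:19, G:46, T:69}
add Y (priority 17) → {Y:17, R:19, G:46, T:69}
update R to priority 11 → {R:11, Y:17, G:46, T:69}
update T to priority 43 → {R:11, Y:17, T:43, G:46}
add J (priority 91) → {R:11, Y:17, T:43, G:46, J:91}
serve next job → R; now {Y:17, T:43, G:46, J:91}
serve next job → Y; now {T:43, G:46, J:91}
add A (priority 49) → {T:43, G:46, A:49, J:91}
serve next job → T; now {G:46, A:49, J:91}
serve next job → G; now {A:49, J:91}
serve next job → A; now {J:91}
serve next job → J; now {}
add F (priority 83) → {F:83}

R → Y → T → G → A → J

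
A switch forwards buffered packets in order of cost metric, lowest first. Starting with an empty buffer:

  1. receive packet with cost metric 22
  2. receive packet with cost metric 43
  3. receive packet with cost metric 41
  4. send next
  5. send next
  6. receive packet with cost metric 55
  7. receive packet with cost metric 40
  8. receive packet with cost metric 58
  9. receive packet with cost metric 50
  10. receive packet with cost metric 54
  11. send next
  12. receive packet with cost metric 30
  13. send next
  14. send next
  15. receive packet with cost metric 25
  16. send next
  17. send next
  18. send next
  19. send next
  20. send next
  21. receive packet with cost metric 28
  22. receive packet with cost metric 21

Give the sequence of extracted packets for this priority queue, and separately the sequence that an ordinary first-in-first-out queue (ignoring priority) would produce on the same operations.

insert 22 → {22}
insert 43 → {22, 43}
insert 41 → {22, 41, 43}
send next → 22; now {41, 43}
send next → 41; now {43}
insert 55 → {43, 55}
insert 40 → {40, 43, 55}
insert 58 → {40, 43, 55, 58}
insert 50 → {40, 43, 50, 55, 58}
insert 54 → {40, 43, 50, 54, 55, 58}
send next → 40; now {43, 50, 54, 55, 58}
insert 30 → {30, 43, 50, 54, 55, 58}
send next → 30; now {43, 50, 54, 55, 58}
send next → 43; now {50, 54, 55, 58}
insert 25 → {25, 50, 54, 55, 58}
send next → 25; now {50, 54, 55, 58}
send next → 50; now {54, 55, 58}
send next → 54; now {55, 58}
send next → 55; now {58}
send next → 58; now {}
insert 28 → {28}
insert 21 → {21, 28}

priority queue: [22, 41, 40, 30, 43, 25, 50, 54, 55, 58]; FIFO queue: 22, 43, 41, 55, 40, 58, 50, 54, 30, 25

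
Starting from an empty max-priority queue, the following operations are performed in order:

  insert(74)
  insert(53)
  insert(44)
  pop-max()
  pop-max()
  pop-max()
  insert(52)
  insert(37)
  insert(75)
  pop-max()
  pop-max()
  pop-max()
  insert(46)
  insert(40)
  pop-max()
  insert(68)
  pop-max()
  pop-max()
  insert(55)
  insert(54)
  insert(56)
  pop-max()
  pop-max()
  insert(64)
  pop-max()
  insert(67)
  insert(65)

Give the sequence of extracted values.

74 → 53 → 44 → 75 → 52 → 37 → 46 → 68 → 40 → 56 → 55 → 64

insert 74 → {74}
insert 53 → {74, 53}
insert 44 → {74, 53, 44}
pop-max → 74; now {53, 44}
pop-max → 53; now {44}
pop-max → 44; now {}
insert 52 → {52}
insert 37 → {52, 37}
insert 75 → {75, 52, 37}
pop-max → 75; now {52, 37}
pop-max → 52; now {37}
pop-max → 37; now {}
insert 46 → {46}
insert 40 → {46, 40}
pop-max → 46; now {40}
insert 68 → {68, 40}
pop-max → 68; now {40}
pop-max → 40; now {}
insert 55 → {55}
insert 54 → {55, 54}
insert 56 → {56, 55, 54}
pop-max → 56; now {55, 54}
pop-max → 55; now {54}
insert 64 → {64, 54}
pop-max → 64; now {54}
insert 67 → {67, 54}
insert 65 → {67, 65, 54}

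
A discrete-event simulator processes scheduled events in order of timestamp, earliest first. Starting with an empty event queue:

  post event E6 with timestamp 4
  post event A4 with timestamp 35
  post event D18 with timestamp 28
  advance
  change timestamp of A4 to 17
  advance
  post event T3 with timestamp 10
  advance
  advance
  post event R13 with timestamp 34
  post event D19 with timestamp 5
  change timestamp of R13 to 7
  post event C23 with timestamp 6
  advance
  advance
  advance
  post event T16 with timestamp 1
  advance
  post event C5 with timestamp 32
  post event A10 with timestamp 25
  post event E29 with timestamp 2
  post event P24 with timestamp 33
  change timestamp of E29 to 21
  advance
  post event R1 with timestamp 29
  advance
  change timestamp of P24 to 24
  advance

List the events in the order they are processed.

add E6 (timestamp 4) → {E6:4}
add A4 (timestamp 35) → {E6:4, A4:35}
add D18 (timestamp 28) → {E6:4, D18:28, A4:35}
advance → E6; now {D18:28, A4:35}
update A4 to timestamp 17 → {A4:17, D18:28}
advance → A4; now {D18:28}
add T3 (timestamp 10) → {T3:10, D18:28}
advance → T3; now {D18:28}
advance → D18; now {}
add R13 (timestamp 34) → {R13:34}
add D19 (timestamp 5) → {D19:5, R13:34}
update R13 to timestamp 7 → {D19:5, R13:7}
add C23 (timestamp 6) → {D19:5, C23:6, R13:7}
advance → D19; now {C23:6, R13:7}
advance → C23; now {R13:7}
advance → R13; now {}
add T16 (timestamp 1) → {T16:1}
advance → T16; now {}
add C5 (timestamp 32) → {C5:32}
add A10 (timestamp 25) → {A10:25, C5:32}
add E29 (timestamp 2) → {E29:2, A10:25, C5:32}
add P24 (timestamp 33) → {E29:2, A10:25, C5:32, P24:33}
update E29 to timestamp 21 → {E29:21, A10:25, C5:32, P24:33}
advance → E29; now {A10:25, C5:32, P24:33}
add R1 (timestamp 29) → {A10:25, R1:29, C5:32, P24:33}
advance → A10; now {R1:29, C5:32, P24:33}
update P24 to timestamp 24 → {P24:24, R1:29, C5:32}
advance → P24; now {R1:29, C5:32}

E6 → A4 → T3 → D18 → D19 → C23 → R13 → T16 → E29 → A10 → P24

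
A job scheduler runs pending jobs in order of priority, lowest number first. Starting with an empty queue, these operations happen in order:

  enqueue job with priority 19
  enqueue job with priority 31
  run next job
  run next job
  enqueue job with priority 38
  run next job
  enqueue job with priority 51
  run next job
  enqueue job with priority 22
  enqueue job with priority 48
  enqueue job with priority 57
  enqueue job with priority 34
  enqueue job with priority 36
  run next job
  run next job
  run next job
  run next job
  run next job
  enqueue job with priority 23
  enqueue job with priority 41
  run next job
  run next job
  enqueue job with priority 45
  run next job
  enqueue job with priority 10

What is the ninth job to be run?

57

insert 19 → {19}
insert 31 → {19, 31}
run next job → 19; now {31}
run next job → 31; now {}
insert 38 → {38}
run next job → 38; now {}
insert 51 → {51}
run next job → 51; now {}
insert 22 → {22}
insert 48 → {22, 48}
insert 57 → {22, 48, 57}
insert 34 → {22, 34, 48, 57}
insert 36 → {22, 34, 36, 48, 57}
run next job → 22; now {34, 36, 48, 57}
run next job → 34; now {36, 48, 57}
run next job → 36; now {48, 57}
run next job → 48; now {57}
run next job → 57; now {}
insert 23 → {23}
insert 41 → {23, 41}
run next job → 23; now {41}
run next job → 41; now {}
insert 45 → {45}
run next job → 45; now {}
insert 10 → {10}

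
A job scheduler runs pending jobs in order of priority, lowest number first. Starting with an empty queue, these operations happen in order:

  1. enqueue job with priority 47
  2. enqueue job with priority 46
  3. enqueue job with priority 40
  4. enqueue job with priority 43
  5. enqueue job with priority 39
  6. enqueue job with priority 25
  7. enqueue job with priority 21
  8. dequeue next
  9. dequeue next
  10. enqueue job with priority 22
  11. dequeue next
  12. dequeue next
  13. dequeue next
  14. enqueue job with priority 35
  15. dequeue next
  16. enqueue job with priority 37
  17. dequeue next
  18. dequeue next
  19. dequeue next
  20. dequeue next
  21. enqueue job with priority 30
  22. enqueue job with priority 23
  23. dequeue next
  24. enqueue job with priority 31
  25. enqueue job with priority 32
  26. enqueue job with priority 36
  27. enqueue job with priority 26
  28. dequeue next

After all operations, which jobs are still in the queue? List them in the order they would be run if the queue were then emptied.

30 → 31 → 32 → 36

insert 47 → {47}
insert 46 → {46, 47}
insert 40 → {40, 46, 47}
insert 43 → {40, 43, 46, 47}
insert 39 → {39, 40, 43, 46, 47}
insert 25 → {25, 39, 40, 43, 46, 47}
insert 21 → {21, 25, 39, 40, 43, 46, 47}
dequeue next → 21; now {25, 39, 40, 43, 46, 47}
dequeue next → 25; now {39, 40, 43, 46, 47}
insert 22 → {22, 39, 40, 43, 46, 47}
dequeue next → 22; now {39, 40, 43, 46, 47}
dequeue next → 39; now {40, 43, 46, 47}
dequeue next → 40; now {43, 46, 47}
insert 35 → {35, 43, 46, 47}
dequeue next → 35; now {43, 46, 47}
insert 37 → {37, 43, 46, 47}
dequeue next → 37; now {43, 46, 47}
dequeue next → 43; now {46, 47}
dequeue next → 46; now {47}
dequeue next → 47; now {}
insert 30 → {30}
insert 23 → {23, 30}
dequeue next → 23; now {30}
insert 31 → {30, 31}
insert 32 → {30, 31, 32}
insert 36 → {30, 31, 32, 36}
insert 26 → {26, 30, 31, 32, 36}
dequeue next → 26; now {30, 31, 32, 36}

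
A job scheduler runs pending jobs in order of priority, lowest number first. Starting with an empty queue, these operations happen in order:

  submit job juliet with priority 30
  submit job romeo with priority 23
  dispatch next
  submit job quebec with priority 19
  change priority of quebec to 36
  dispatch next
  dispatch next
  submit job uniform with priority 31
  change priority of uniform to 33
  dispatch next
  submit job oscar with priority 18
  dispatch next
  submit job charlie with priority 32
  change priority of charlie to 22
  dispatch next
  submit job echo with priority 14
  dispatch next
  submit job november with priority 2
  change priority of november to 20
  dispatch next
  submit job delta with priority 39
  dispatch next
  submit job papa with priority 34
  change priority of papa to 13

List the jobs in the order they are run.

romeo → juliet → quebec → uniform → oscar → charlie → echo → november → delta

add juliet (priority 30) → {juliet:30}
add romeo (priority 23) → {romeo:23, juliet:30}
dispatch next → romeo; now {juliet:30}
add quebec (priority 19) → {quebec:19, juliet:30}
update quebec to priority 36 → {juliet:30, quebec:36}
dispatch next → juliet; now {quebec:36}
dispatch next → quebec; now {}
add uniform (priority 31) → {uniform:31}
update uniform to priority 33 → {uniform:33}
dispatch next → uniform; now {}
add oscar (priority 18) → {oscar:18}
dispatch next → oscar; now {}
add charlie (priority 32) → {charlie:32}
update charlie to priority 22 → {charlie:22}
dispatch next → charlie; now {}
add echo (priority 14) → {echo:14}
dispatch next → echo; now {}
add november (priority 2) → {november:2}
update november to priority 20 → {november:20}
dispatch next → november; now {}
add delta (priority 39) → {delta:39}
dispatch next → delta; now {}
add papa (priority 34) → {papa:34}
update papa to priority 13 → {papa:13}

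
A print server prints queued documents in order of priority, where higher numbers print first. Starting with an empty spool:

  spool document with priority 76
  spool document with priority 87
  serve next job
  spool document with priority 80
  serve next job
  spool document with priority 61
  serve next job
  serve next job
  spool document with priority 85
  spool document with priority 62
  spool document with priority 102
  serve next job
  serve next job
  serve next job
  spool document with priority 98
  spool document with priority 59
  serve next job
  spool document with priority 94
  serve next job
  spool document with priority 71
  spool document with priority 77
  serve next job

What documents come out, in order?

insert 76 → {76}
insert 87 → {87, 76}
serve next job → 87; now {76}
insert 80 → {80, 76}
serve next job → 80; now {76}
insert 61 → {76, 61}
serve next job → 76; now {61}
serve next job → 61; now {}
insert 85 → {85}
insert 62 → {85, 62}
insert 102 → {102, 85, 62}
serve next job → 102; now {85, 62}
serve next job → 85; now {62}
serve next job → 62; now {}
insert 98 → {98}
insert 59 → {98, 59}
serve next job → 98; now {59}
insert 94 → {94, 59}
serve next job → 94; now {59}
insert 71 → {71, 59}
insert 77 → {77, 71, 59}
serve next job → 77; now {71, 59}

[87, 80, 76, 61, 102, 85, 62, 98, 94, 77]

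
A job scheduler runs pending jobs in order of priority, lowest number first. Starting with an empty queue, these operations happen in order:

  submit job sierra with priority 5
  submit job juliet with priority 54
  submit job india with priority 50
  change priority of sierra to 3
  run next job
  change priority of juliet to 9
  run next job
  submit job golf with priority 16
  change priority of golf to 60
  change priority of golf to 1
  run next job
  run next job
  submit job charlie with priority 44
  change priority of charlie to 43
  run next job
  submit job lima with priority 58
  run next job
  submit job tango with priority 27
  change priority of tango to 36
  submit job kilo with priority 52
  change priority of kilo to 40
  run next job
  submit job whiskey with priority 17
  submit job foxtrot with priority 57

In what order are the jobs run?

add sierra (priority 5) → {sierra:5}
add juliet (priority 54) → {sierra:5, juliet:54}
add india (priority 50) → {sierra:5, india:50, juliet:54}
update sierra to priority 3 → {sierra:3, india:50, juliet:54}
run next job → sierra; now {india:50, juliet:54}
update juliet to priority 9 → {juliet:9, india:50}
run next job → juliet; now {india:50}
add golf (priority 16) → {golf:16, india:50}
update golf to priority 60 → {india:50, golf:60}
update golf to priority 1 → {golf:1, india:50}
run next job → golf; now {india:50}
run next job → india; now {}
add charlie (priority 44) → {charlie:44}
update charlie to priority 43 → {charlie:43}
run next job → charlie; now {}
add lima (priority 58) → {lima:58}
run next job → lima; now {}
add tango (priority 27) → {tango:27}
update tango to priority 36 → {tango:36}
add kilo (priority 52) → {tango:36, kilo:52}
update kilo to priority 40 → {tango:36, kilo:40}
run next job → tango; now {kilo:40}
add whiskey (priority 17) → {whiskey:17, kilo:40}
add foxtrot (priority 57) → {whiskey:17, kilo:40, foxtrot:57}

sierra → juliet → golf → india → charlie → lima → tango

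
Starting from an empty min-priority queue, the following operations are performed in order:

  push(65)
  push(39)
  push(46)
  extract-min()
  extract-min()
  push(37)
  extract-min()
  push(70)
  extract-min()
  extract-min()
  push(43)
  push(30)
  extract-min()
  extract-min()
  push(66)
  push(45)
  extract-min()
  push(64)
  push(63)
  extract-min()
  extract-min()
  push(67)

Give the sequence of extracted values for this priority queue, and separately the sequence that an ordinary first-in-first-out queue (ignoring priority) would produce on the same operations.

priority queue: 39, 46, 37, 65, 70, 30, 43, 45, 63, 64; FIFO queue: [65, 39, 46, 37, 70, 43, 30, 66, 45, 64]

insert 65 → {65}
insert 39 → {39, 65}
insert 46 → {39, 46, 65}
extract-min → 39; now {46, 65}
extract-min → 46; now {65}
insert 37 → {37, 65}
extract-min → 37; now {65}
insert 70 → {65, 70}
extract-min → 65; now {70}
extract-min → 70; now {}
insert 43 → {43}
insert 30 → {30, 43}
extract-min → 30; now {43}
extract-min → 43; now {}
insert 66 → {66}
insert 45 → {45, 66}
extract-min → 45; now {66}
insert 64 → {64, 66}
insert 63 → {63, 64, 66}
extract-min → 63; now {64, 66}
extract-min → 64; now {66}
insert 67 → {66, 67}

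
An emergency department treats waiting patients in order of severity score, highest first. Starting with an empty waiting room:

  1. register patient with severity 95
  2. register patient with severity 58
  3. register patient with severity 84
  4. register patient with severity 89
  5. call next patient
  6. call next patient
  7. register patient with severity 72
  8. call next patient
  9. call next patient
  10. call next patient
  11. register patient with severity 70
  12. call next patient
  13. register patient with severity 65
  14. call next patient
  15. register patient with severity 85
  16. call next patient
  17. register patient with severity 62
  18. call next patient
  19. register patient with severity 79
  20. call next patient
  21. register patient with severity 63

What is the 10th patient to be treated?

insert 95 → {95}
insert 58 → {95, 58}
insert 84 → {95, 84, 58}
insert 89 → {95, 89, 84, 58}
call next patient → 95; now {89, 84, 58}
call next patient → 89; now {84, 58}
insert 72 → {84, 72, 58}
call next patient → 84; now {72, 58}
call next patient → 72; now {58}
call next patient → 58; now {}
insert 70 → {70}
call next patient → 70; now {}
insert 65 → {65}
call next patient → 65; now {}
insert 85 → {85}
call next patient → 85; now {}
insert 62 → {62}
call next patient → 62; now {}
insert 79 → {79}
call next patient → 79; now {}
insert 63 → {63}

79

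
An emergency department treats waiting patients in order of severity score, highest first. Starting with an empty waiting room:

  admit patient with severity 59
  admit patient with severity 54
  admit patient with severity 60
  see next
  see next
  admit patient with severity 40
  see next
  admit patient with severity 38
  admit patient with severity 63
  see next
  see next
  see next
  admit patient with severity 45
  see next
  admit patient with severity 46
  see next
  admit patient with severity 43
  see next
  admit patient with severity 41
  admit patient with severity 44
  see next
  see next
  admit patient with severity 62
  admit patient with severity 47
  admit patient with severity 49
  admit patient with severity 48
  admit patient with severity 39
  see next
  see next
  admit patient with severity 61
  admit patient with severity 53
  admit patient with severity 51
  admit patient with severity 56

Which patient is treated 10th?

insert 59 → {59}
insert 54 → {59, 54}
insert 60 → {60, 59, 54}
see next → 60; now {59, 54}
see next → 59; now {54}
insert 40 → {54, 40}
see next → 54; now {40}
insert 38 → {40, 38}
insert 63 → {63, 40, 38}
see next → 63; now {40, 38}
see next → 40; now {38}
see next → 38; now {}
insert 45 → {45}
see next → 45; now {}
insert 46 → {46}
see next → 46; now {}
insert 43 → {43}
see next → 43; now {}
insert 41 → {41}
insert 44 → {44, 41}
see next → 44; now {41}
see next → 41; now {}
insert 62 → {62}
insert 47 → {62, 47}
insert 49 → {62, 49, 47}
insert 48 → {62, 49, 48, 47}
insert 39 → {62, 49, 48, 47, 39}
see next → 62; now {49, 48, 47, 39}
see next → 49; now {48, 47, 39}
insert 61 → {61, 48, 47, 39}
insert 53 → {61, 53, 48, 47, 39}
insert 51 → {61, 53, 51, 48, 47, 39}
insert 56 → {61, 56, 53, 51, 48, 47, 39}

44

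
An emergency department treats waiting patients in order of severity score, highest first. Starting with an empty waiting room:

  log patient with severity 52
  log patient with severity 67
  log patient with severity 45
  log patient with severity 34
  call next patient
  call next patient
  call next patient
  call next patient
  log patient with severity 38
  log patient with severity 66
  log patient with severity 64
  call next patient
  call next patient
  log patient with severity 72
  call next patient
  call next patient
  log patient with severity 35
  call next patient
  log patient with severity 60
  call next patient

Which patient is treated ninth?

35

insert 52 → {52}
insert 67 → {67, 52}
insert 45 → {67, 52, 45}
insert 34 → {67, 52, 45, 34}
call next patient → 67; now {52, 45, 34}
call next patient → 52; now {45, 34}
call next patient → 45; now {34}
call next patient → 34; now {}
insert 38 → {38}
insert 66 → {66, 38}
insert 64 → {66, 64, 38}
call next patient → 66; now {64, 38}
call next patient → 64; now {38}
insert 72 → {72, 38}
call next patient → 72; now {38}
call next patient → 38; now {}
insert 35 → {35}
call next patient → 35; now {}
insert 60 → {60}
call next patient → 60; now {}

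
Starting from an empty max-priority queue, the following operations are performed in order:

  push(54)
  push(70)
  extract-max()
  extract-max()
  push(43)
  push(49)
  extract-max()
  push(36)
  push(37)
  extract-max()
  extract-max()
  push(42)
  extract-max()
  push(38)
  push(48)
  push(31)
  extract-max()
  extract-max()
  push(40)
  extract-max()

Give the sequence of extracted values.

insert 54 → {54}
insert 70 → {70, 54}
extract-max → 70; now {54}
extract-max → 54; now {}
insert 43 → {43}
insert 49 → {49, 43}
extract-max → 49; now {43}
insert 36 → {43, 36}
insert 37 → {43, 37, 36}
extract-max → 43; now {37, 36}
extract-max → 37; now {36}
insert 42 → {42, 36}
extract-max → 42; now {36}
insert 38 → {38, 36}
insert 48 → {48, 38, 36}
insert 31 → {48, 38, 36, 31}
extract-max → 48; now {38, 36, 31}
extract-max → 38; now {36, 31}
insert 40 → {40, 36, 31}
extract-max → 40; now {36, 31}

70 → 54 → 49 → 43 → 37 → 42 → 48 → 38 → 40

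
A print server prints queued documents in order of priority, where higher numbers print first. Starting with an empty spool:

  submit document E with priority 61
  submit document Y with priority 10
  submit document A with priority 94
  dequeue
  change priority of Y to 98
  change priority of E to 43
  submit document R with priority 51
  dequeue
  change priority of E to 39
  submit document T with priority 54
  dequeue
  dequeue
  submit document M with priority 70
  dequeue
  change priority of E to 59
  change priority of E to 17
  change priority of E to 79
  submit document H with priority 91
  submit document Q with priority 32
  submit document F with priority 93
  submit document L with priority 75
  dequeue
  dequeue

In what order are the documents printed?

add E (priority 61) → {E:61}
add Y (priority 10) → {E:61, Y:10}
add A (priority 94) → {A:94, E:61, Y:10}
dequeue → A; now {E:61, Y:10}
update Y to priority 98 → {Y:98, E:61}
update E to priority 43 → {Y:98, E:43}
add R (priority 51) → {Y:98, R:51, E:43}
dequeue → Y; now {R:51, E:43}
update E to priority 39 → {R:51, E:39}
add T (priority 54) → {T:54, R:51, E:39}
dequeue → T; now {R:51, E:39}
dequeue → R; now {E:39}
add M (priority 70) → {M:70, E:39}
dequeue → M; now {E:39}
update E to priority 59 → {E:59}
update E to priority 17 → {E:17}
update E to priority 79 → {E:79}
add H (priority 91) → {H:91, E:79}
add Q (priority 32) → {H:91, E:79, Q:32}
add F (priority 93) → {F:93, H:91, E:79, Q:32}
add L (priority 75) → {F:93, H:91, E:79, L:75, Q:32}
dequeue → F; now {H:91, E:79, L:75, Q:32}
dequeue → H; now {E:79, L:75, Q:32}

[A, Y, T, R, M, F, H]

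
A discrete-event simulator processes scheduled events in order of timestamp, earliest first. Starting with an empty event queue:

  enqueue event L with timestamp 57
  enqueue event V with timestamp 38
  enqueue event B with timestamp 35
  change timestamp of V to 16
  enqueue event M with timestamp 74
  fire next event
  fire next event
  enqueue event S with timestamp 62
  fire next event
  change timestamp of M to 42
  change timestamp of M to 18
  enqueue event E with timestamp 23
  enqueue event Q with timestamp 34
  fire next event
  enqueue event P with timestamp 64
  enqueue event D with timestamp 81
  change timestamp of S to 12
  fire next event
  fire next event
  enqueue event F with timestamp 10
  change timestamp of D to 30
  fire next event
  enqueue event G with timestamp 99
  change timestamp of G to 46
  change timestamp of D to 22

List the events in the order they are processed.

V → B → L → M → S → E → F

add L (timestamp 57) → {L:57}
add V (timestamp 38) → {V:38, L:57}
add B (timestamp 35) → {B:35, V:38, L:57}
update V to timestamp 16 → {V:16, B:35, L:57}
add M (timestamp 74) → {V:16, B:35, L:57, M:74}
fire next event → V; now {B:35, L:57, M:74}
fire next event → B; now {L:57, M:74}
add S (timestamp 62) → {L:57, S:62, M:74}
fire next event → L; now {S:62, M:74}
update M to timestamp 42 → {M:42, S:62}
update M to timestamp 18 → {M:18, S:62}
add E (timestamp 23) → {M:18, E:23, S:62}
add Q (timestamp 34) → {M:18, E:23, Q:34, S:62}
fire next event → M; now {E:23, Q:34, S:62}
add P (timestamp 64) → {E:23, Q:34, S:62, P:64}
add D (timestamp 81) → {E:23, Q:34, S:62, P:64, D:81}
update S to timestamp 12 → {S:12, E:23, Q:34, P:64, D:81}
fire next event → S; now {E:23, Q:34, P:64, D:81}
fire next event → E; now {Q:34, P:64, D:81}
add F (timestamp 10) → {F:10, Q:34, P:64, D:81}
update D to timestamp 30 → {F:10, D:30, Q:34, P:64}
fire next event → F; now {D:30, Q:34, P:64}
add G (timestamp 99) → {D:30, Q:34, P:64, G:99}
update G to timestamp 46 → {D:30, Q:34, G:46, P:64}
update D to timestamp 22 → {D:22, Q:34, G:46, P:64}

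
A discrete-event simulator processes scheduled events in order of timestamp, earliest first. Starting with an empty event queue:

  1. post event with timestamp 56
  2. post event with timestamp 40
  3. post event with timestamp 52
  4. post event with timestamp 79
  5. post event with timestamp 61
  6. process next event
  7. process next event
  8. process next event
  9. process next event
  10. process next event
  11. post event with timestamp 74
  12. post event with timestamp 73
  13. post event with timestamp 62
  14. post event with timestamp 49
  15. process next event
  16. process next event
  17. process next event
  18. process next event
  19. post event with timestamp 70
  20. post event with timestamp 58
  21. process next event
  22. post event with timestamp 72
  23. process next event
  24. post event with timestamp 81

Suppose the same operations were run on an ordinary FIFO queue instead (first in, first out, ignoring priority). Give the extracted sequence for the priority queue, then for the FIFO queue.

insert 56 → {56}
insert 40 → {40, 56}
insert 52 → {40, 52, 56}
insert 79 → {40, 52, 56, 79}
insert 61 → {40, 52, 56, 61, 79}
process next event → 40; now {52, 56, 61, 79}
process next event → 52; now {56, 61, 79}
process next event → 56; now {61, 79}
process next event → 61; now {79}
process next event → 79; now {}
insert 74 → {74}
insert 73 → {73, 74}
insert 62 → {62, 73, 74}
insert 49 → {49, 62, 73, 74}
process next event → 49; now {62, 73, 74}
process next event → 62; now {73, 74}
process next event → 73; now {74}
process next event → 74; now {}
insert 70 → {70}
insert 58 → {58, 70}
process next event → 58; now {70}
insert 72 → {70, 72}
process next event → 70; now {72}
insert 81 → {72, 81}

priority queue: 40, 52, 56, 61, 79, 49, 62, 73, 74, 58, 70; FIFO queue: 56 → 40 → 52 → 79 → 61 → 74 → 73 → 62 → 49 → 70 → 58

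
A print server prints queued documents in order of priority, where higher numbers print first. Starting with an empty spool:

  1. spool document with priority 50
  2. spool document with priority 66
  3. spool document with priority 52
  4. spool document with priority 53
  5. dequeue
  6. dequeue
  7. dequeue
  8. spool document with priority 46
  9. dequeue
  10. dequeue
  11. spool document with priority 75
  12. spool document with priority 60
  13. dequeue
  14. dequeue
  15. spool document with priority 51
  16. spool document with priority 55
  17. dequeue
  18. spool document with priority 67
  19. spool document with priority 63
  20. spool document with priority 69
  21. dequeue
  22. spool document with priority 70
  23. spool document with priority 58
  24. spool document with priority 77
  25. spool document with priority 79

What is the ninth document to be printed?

69

insert 50 → {50}
insert 66 → {66, 50}
insert 52 → {66, 52, 50}
insert 53 → {66, 53, 52, 50}
dequeue → 66; now {53, 52, 50}
dequeue → 53; now {52, 50}
dequeue → 52; now {50}
insert 46 → {50, 46}
dequeue → 50; now {46}
dequeue → 46; now {}
insert 75 → {75}
insert 60 → {75, 60}
dequeue → 75; now {60}
dequeue → 60; now {}
insert 51 → {51}
insert 55 → {55, 51}
dequeue → 55; now {51}
insert 67 → {67, 51}
insert 63 → {67, 63, 51}
insert 69 → {69, 67, 63, 51}
dequeue → 69; now {67, 63, 51}
insert 70 → {70, 67, 63, 51}
insert 58 → {70, 67, 63, 58, 51}
insert 77 → {77, 70, 67, 63, 58, 51}
insert 79 → {79, 77, 70, 67, 63, 58, 51}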